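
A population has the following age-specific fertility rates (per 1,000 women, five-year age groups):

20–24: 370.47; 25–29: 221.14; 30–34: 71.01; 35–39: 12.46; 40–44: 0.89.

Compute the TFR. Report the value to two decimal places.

3.38

Sum of ASFRs = 370.47 + 221.14 + 71.01 + 12.46 + 0.89 = 675.97
TFR = 5 × 675.97 / 1000 = 3.37985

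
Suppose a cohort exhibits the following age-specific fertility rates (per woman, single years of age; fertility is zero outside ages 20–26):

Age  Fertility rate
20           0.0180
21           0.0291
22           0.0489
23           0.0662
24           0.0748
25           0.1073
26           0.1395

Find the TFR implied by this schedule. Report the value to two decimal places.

0.48

Sum of ASFRs = 0.0180 + 0.0291 + 0.0489 + 0.0662 + 0.0748 + 0.1073 + 0.1395 = 0.4838
TFR = 0.4838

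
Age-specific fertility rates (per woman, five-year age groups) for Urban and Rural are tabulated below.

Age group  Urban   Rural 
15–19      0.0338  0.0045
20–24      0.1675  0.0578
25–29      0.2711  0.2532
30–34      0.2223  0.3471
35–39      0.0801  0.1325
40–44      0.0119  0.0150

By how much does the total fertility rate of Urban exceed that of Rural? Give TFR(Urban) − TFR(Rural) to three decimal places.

Urban:
  Sum of ASFRs = 0.0338 + 0.1675 + 0.2711 + 0.2223 + 0.0801 + 0.0119 = 0.7867
  TFR = 5 × 0.7867 = 3.9335
Rural:
  Sum of ASFRs = 0.0045 + 0.0578 + 0.2532 + 0.3471 + 0.1325 + 0.0150 = 0.8101
  TFR = 5 × 0.8101 = 4.0505
Difference = 3.9335 − 4.0505 = -0.117

-0.117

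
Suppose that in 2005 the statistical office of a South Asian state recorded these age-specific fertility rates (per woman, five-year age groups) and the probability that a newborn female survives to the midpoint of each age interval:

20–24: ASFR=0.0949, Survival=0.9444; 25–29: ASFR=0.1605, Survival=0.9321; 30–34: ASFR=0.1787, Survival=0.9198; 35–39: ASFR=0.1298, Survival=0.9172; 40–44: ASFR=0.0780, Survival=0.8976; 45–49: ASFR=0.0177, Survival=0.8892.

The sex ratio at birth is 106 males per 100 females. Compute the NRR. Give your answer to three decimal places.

Proportion female at birth = 100 / (100 + 106) = 0.48544.
Per-age-group product (5 × ASFR × survival probability):
  20–24: 5 × 0.0949 × 0.9444 = 0.44812
  25–29: 5 × 0.1605 × 0.9321 = 0.74801
  30–34: 5 × 0.1787 × 0.9198 = 0.82184
  35–39: 5 × 0.1298 × 0.9172 = 0.59526
  40–44: 5 × 0.0780 × 0.8976 = 0.35006
  45–49: 5 × 0.0177 × 0.8892 = 0.07869
Sum = 3.04198
NRR = 0.48544 × 3.04198 = 1.47670

1.477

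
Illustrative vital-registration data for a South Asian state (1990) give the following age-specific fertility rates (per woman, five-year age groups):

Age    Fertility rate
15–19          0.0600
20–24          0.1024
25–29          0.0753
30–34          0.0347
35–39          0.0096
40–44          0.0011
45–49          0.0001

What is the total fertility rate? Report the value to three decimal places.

1.416

Sum of ASFRs = 0.0600 + 0.1024 + 0.0753 + 0.0347 + 0.0096 + 0.0011 + 0.0001 = 0.2832
TFR = 5 × 0.2832 = 1.416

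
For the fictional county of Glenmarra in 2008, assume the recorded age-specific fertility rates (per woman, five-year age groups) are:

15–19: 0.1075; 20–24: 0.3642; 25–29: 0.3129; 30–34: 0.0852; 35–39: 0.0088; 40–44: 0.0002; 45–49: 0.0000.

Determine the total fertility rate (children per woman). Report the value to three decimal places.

Sum of ASFRs = 0.1075 + 0.3642 + 0.3129 + 0.0852 + 0.0088 + 0.0002 + 0.0000 = 0.8788
TFR = 5 × 0.8788 = 4.394

4.394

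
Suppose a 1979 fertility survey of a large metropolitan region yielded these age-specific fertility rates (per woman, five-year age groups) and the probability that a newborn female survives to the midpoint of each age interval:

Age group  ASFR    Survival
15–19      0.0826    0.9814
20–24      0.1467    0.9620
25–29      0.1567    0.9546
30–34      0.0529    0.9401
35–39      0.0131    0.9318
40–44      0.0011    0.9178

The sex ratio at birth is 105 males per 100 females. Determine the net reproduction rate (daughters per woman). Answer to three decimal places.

1.060

Proportion female at birth = 100 / (100 + 105) = 0.48780.
Weighting each age-specific rate by interval width and survival:
  15–19: 5 × 0.0826 × 0.9814 = 0.40532
  20–24: 5 × 0.1467 × 0.9620 = 0.70563
  25–29: 5 × 0.1567 × 0.9546 = 0.74793
  30–34: 5 × 0.0529 × 0.9401 = 0.24866
  35–39: 5 × 0.0131 × 0.9318 = 0.06103
  40–44: 5 × 0.0011 × 0.9178 = 0.00505
Sum = 2.17362
NRR = 0.48780 × 2.17362 = 1.06029
An NRR exceeding 1 indicates intrinsic growth under these rates.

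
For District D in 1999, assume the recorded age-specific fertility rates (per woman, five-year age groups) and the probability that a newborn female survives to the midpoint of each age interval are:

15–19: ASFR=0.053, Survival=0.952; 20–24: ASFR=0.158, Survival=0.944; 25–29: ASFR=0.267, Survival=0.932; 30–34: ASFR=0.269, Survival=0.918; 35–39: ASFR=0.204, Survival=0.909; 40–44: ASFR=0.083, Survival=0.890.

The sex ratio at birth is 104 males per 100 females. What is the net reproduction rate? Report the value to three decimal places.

Proportion female at birth = 100 / (100 + 104) = 0.49020.
Per-age-group product (5 × ASFR × survival probability):
  15–19: 5 × 0.053 × 0.952 = 0.25228
  20–24: 5 × 0.158 × 0.944 = 0.74576
  25–29: 5 × 0.267 × 0.932 = 1.24422
  30–34: 5 × 0.269 × 0.918 = 1.23471
  35–39: 5 × 0.204 × 0.909 = 0.92718
  40–44: 5 × 0.083 × 0.890 = 0.36935
Sum = 4.77350
NRR = 0.49020 × 4.77350 = 2.33997

2.340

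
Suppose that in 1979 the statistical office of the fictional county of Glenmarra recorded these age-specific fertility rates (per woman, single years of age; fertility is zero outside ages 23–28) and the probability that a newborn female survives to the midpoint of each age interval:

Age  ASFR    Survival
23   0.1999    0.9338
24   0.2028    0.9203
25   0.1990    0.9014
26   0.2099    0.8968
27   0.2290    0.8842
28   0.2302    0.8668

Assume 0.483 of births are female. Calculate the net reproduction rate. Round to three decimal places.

Proportion female at birth = 0.483.
Each age group contributes 1 × ASFR × survival:
  23: 1 × 0.1999 × 0.9338 = 0.18667
  24: 1 × 0.2028 × 0.9203 = 0.18664
  25: 1 × 0.1990 × 0.9014 = 0.17938
  26: 1 × 0.2099 × 0.8968 = 0.18824
  27: 1 × 0.2290 × 0.8842 = 0.20248
  28: 1 × 0.2302 × 0.8668 = 0.19954
Sum = 1.14295
NRR = 0.483 × 1.14295 = 0.55204

0.552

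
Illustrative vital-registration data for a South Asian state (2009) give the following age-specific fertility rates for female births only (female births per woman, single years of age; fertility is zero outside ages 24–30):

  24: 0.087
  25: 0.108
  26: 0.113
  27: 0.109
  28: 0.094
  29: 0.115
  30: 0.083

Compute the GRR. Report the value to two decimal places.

0.71

Sum of female ASFRs = 0.087 + 0.108 + 0.113 + 0.109 + 0.094 + 0.115 + 0.083 = 0.709
GRR = 0.709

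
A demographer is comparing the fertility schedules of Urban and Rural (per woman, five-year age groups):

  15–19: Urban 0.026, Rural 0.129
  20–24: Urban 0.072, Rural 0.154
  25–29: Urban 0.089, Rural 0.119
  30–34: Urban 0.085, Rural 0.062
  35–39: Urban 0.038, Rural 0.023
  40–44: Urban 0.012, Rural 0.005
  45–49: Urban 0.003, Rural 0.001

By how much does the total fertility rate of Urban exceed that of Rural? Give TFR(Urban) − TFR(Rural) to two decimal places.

-0.84

Urban:
  Sum of ASFRs = 0.026 + 0.072 + 0.089 + 0.085 + 0.038 + 0.012 + 0.003 = 0.325
  TFR = 5 × 0.325 = 1.625
Rural:
  Sum of ASFRs = 0.129 + 0.154 + 0.119 + 0.062 + 0.023 + 0.005 + 0.001 = 0.493
  TFR = 5 × 0.493 = 2.465
Difference = 1.625 − 2.465 = -0.84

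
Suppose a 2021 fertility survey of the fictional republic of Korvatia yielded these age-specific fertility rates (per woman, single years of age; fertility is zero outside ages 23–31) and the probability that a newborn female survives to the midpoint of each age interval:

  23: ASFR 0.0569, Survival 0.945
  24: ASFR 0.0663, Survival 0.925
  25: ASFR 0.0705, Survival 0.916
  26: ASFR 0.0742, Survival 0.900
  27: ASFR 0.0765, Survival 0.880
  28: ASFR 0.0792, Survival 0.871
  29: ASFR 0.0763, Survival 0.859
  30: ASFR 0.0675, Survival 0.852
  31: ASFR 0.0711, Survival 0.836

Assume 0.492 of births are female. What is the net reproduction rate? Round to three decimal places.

Proportion female at birth = 0.492.
Each age group contributes 1 × ASFR × survival:
  23: 1 × 0.0569 × 0.945 = 0.05377
  24: 1 × 0.0663 × 0.925 = 0.06133
  25: 1 × 0.0705 × 0.916 = 0.06458
  26: 1 × 0.0742 × 0.900 = 0.06678
  27: 1 × 0.0765 × 0.880 = 0.06732
  28: 1 × 0.0792 × 0.871 = 0.06898
  29: 1 × 0.0763 × 0.859 = 0.06554
  30: 1 × 0.0675 × 0.852 = 0.05751
  31: 1 × 0.0711 × 0.836 = 0.05944
Sum = 0.56525
NRR = 0.492 × 0.56525 = 0.27810
An NRR under 1 implies long-run decline under these rates.

0.278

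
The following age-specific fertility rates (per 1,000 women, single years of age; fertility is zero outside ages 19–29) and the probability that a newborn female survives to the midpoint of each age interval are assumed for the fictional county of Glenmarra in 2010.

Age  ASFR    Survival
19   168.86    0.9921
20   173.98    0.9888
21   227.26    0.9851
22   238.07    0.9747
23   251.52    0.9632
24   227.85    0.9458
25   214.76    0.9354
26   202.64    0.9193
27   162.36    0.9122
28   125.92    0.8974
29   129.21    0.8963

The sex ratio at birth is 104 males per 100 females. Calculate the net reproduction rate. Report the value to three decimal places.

Proportion female at birth = 100 / (100 + 104) = 0.49020.
Weighting each age-specific rate by interval width and survival:
  19: 1 × 168.86/1000 × 0.9921 = 0.16753
  20: 1 × 173.98/1000 × 0.9888 = 0.17203
  21: 1 × 227.26/1000 × 0.9851 = 0.22387
  22: 1 × 238.07/1000 × 0.9747 = 0.23205
  23: 1 × 251.52/1000 × 0.9632 = 0.24226
  24: 1 × 227.85/1000 × 0.9458 = 0.21550
  25: 1 × 214.76/1000 × 0.9354 = 0.20089
  26: 1 × 202.64/1000 × 0.9193 = 0.18629
  27: 1 × 162.36/1000 × 0.9122 = 0.14810
  28: 1 × 125.92/1000 × 0.8974 = 0.11300
  29: 1 × 129.21/1000 × 0.8963 = 0.11581
Sum = 2.01733
NRR = 0.49020 × 2.01733 = 0.98890

0.989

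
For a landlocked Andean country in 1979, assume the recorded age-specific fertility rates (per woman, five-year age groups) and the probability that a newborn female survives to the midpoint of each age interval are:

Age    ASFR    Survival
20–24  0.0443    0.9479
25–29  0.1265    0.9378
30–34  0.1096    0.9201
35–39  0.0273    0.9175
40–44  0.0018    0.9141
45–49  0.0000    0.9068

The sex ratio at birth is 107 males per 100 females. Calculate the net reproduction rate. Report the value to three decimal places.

0.696

Proportion female at birth = 100 / (100 + 107) = 0.48309.
Weighting each age-specific rate by interval width and survival:
  20–24: 5 × 0.0443 × 0.9479 = 0.20996
  25–29: 5 × 0.1265 × 0.9378 = 0.59316
  30–34: 5 × 0.1096 × 0.9201 = 0.50421
  35–39: 5 × 0.0273 × 0.9175 = 0.12524
  40–44: 5 × 0.0018 × 0.9141 = 0.00823
  45–49: 5 × 0.0000 × 0.9068 = 0.00000
Sum = 1.44080
NRR = 0.48309 × 1.44080 = 0.69604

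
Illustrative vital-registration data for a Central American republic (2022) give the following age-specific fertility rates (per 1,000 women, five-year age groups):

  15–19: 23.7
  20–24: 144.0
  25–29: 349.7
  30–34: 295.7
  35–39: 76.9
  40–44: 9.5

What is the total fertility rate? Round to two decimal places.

4.50

Sum of ASFRs = 23.7 + 144.0 + 349.7 + 295.7 + 76.9 + 9.5 = 899.5
TFR = 5 × 899.5 / 1000 = 4.4975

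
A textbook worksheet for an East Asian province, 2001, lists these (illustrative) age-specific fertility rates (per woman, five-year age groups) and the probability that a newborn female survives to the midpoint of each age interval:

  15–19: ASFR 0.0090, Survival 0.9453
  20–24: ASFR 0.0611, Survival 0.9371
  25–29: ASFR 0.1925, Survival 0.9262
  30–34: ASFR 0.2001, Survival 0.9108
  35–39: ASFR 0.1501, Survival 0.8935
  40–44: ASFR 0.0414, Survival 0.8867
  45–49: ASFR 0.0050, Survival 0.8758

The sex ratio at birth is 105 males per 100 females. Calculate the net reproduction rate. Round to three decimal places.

1.467

Proportion female at birth = 100 / (100 + 105) = 0.48780.
Survival-weighted fertility by age (5·fₓ·Sₓ):
  15–19: 5 × 0.0090 × 0.9453 = 0.04254
  20–24: 5 × 0.0611 × 0.9371 = 0.28628
  25–29: 5 × 0.1925 × 0.9262 = 0.89147
  30–34: 5 × 0.2001 × 0.9108 = 0.91126
  35–39: 5 × 0.1501 × 0.8935 = 0.67057
  40–44: 5 × 0.0414 × 0.8867 = 0.18355
  45–49: 5 × 0.0050 × 0.8758 = 0.02190
Sum = 3.00757
NRR = 0.48780 × 3.00757 = 1.46709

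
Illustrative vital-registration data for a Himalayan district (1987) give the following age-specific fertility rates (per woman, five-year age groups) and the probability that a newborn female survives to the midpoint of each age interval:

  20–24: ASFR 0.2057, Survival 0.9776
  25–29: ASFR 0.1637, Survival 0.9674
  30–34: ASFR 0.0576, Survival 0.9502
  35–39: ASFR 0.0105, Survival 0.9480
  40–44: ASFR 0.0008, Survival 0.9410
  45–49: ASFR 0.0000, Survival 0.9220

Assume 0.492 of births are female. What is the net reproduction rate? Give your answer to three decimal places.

1.045

Proportion female at birth = 0.492.
Each age group contributes 5 × ASFR × survival:
  20–24: 5 × 0.2057 × 0.9776 = 1.00546
  25–29: 5 × 0.1637 × 0.9674 = 0.79182
  30–34: 5 × 0.0576 × 0.9502 = 0.27366
  35–39: 5 × 0.0105 × 0.9480 = 0.04977
  40–44: 5 × 0.0008 × 0.9410 = 0.00376
  45–49: 5 × 0.0000 × 0.9220 = 0.00000
Sum = 2.12447
NRR = 0.492 × 2.12447 = 1.04524
With NRR above 1 the population is above replacement fertility.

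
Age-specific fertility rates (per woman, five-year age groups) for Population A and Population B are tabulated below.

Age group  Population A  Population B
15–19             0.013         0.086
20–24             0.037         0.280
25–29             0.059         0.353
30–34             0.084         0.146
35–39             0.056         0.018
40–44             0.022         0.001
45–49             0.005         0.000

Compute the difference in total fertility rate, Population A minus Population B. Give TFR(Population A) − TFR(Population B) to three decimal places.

Population A:
  Sum of ASFRs = 0.013 + 0.037 + 0.059 + 0.084 + 0.056 + 0.022 + 0.005 = 0.276
  TFR = 5 × 0.276 = 1.38
Population B:
  Sum of ASFRs = 0.086 + 0.280 + 0.353 + 0.146 + 0.018 + 0.001 + 0.000 = 0.884
  TFR = 5 × 0.884 = 4.42
Difference = 1.38 − 4.42 = -3.04

-3.040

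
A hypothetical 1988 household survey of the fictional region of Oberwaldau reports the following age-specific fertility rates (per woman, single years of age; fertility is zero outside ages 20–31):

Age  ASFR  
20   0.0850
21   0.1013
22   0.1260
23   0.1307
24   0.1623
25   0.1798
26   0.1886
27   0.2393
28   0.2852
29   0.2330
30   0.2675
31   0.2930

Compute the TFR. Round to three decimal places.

Sum of ASFRs = 0.0850 + 0.1013 + 0.1260 + 0.1307 + 0.1623 + 0.1798 + 0.1886 + 0.2393 + 0.2852 + 0.2330 + 0.2675 + 0.2930 = 2.2917
TFR = 2.2917

2.292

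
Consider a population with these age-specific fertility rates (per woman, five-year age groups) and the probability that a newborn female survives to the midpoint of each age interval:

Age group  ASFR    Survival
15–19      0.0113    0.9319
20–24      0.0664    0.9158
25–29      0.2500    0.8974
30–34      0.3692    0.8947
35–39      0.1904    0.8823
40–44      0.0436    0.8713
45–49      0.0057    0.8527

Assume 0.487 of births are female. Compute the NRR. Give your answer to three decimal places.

Proportion female at birth = 0.487.
Per-age-group product (5 × ASFR × survival probability):
  15–19: 5 × 0.0113 × 0.9319 = 0.05265
  20–24: 5 × 0.0664 × 0.9158 = 0.30405
  25–29: 5 × 0.2500 × 0.8974 = 1.12175
  30–34: 5 × 0.3692 × 0.8947 = 1.65162
  35–39: 5 × 0.1904 × 0.8823 = 0.83995
  40–44: 5 × 0.0436 × 0.8713 = 0.18994
  45–49: 5 × 0.0057 × 0.8527 = 0.02430
Sum = 4.18426
NRR = 0.487 × 4.18426 = 2.03773
NRR > 1, so each generation more than replaces itself.

2.038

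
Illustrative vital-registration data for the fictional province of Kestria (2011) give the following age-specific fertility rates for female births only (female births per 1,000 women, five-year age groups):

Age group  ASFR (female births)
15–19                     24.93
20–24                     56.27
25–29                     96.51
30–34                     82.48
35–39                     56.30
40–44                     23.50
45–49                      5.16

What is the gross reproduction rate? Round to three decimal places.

1.726

Sum of female ASFRs = 24.93 + 56.27 + 96.51 + 82.48 + 56.30 + 23.50 + 5.16 = 345.15
GRR = 5 × 345.15 / 1000 = 1.72575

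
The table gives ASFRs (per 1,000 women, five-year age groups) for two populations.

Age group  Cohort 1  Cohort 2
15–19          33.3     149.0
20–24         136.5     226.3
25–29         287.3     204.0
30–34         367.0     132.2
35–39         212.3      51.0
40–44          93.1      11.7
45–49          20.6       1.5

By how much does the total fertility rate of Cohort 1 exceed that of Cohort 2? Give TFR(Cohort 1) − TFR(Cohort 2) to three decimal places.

1.872

Cohort 1:
  Sum of ASFRs = 33.3 + 136.5 + 287.3 + 367.0 + 212.3 + 93.1 + 20.6 = 1150.1
  TFR = 5 × 1150.1 / 1000 = 5.7505
Cohort 2:
  Sum of ASFRs = 149.0 + 226.3 + 204.0 + 132.2 + 51.0 + 11.7 + 1.5 = 775.7
  TFR = 5 × 775.7 / 1000 = 3.8785
Difference = 5.7505 − 3.8785 = 1.872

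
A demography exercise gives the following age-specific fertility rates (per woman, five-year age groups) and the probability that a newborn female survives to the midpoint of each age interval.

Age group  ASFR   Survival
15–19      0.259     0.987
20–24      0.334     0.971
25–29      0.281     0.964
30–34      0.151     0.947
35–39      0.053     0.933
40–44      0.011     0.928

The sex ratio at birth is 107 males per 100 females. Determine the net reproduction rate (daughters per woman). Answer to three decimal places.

Proportion female at birth = 100 / (100 + 107) = 0.48309.
Per-age-group product (5 × ASFR × survival probability):
  15–19: 5 × 0.259 × 0.987 = 1.27817
  20–24: 5 × 0.334 × 0.971 = 1.62157
  25–29: 5 × 0.281 × 0.964 = 1.35442
  30–34: 5 × 0.151 × 0.947 = 0.71499
  35–39: 5 × 0.053 × 0.933 = 0.24725
  40–44: 5 × 0.011 × 0.928 = 0.05104
Sum = 5.26744
NRR = 0.48309 × 5.26744 = 2.54465

2.545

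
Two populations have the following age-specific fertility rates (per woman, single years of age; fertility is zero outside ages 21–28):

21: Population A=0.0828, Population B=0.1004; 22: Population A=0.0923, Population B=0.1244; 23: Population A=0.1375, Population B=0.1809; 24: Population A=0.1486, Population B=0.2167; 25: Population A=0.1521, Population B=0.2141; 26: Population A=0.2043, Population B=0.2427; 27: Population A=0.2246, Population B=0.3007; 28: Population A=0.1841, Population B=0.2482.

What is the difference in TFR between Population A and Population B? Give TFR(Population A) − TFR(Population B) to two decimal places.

-0.40

Population A:
  Sum of ASFRs = 0.0828 + 0.0923 + 0.1375 + 0.1486 + 0.1521 + 0.2043 + 0.2246 + 0.1841 = 1.2263
  TFR = 1.2263
Population B:
  Sum of ASFRs = 0.1004 + 0.1244 + 0.1809 + 0.2167 + 0.2141 + 0.2427 + 0.3007 + 0.2482 = 1.6281
  TFR = 1.6281
Difference = 1.2263 − 1.6281 = -0.4018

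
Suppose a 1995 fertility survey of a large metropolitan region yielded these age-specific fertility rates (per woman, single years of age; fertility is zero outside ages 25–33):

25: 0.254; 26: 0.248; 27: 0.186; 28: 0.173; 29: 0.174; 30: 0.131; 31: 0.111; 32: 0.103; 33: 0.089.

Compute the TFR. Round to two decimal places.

1.47

Sum of ASFRs = 0.254 + 0.248 + 0.186 + 0.173 + 0.174 + 0.131 + 0.111 + 0.103 + 0.089 = 1.469
TFR = 1.469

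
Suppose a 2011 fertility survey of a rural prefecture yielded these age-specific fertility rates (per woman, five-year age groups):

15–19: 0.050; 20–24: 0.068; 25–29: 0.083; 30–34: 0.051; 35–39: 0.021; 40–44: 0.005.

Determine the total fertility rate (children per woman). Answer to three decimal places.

Sum of ASFRs = 0.050 + 0.068 + 0.083 + 0.051 + 0.021 + 0.005 = 0.278
TFR = 5 × 0.278 = 1.39

1.390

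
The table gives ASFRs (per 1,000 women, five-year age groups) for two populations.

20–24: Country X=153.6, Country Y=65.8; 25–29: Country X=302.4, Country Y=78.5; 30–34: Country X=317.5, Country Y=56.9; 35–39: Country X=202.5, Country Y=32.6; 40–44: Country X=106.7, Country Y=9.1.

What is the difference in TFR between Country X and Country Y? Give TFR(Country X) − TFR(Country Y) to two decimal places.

4.20

Country X:
  Sum of ASFRs = 153.6 + 302.4 + 317.5 + 202.5 + 106.7 = 1082.7
  TFR = 5 × 1082.7 / 1000 = 5.4135
Country Y:
  Sum of ASFRs = 65.8 + 78.5 + 56.9 + 32.6 + 9.1 = 242.9
  TFR = 5 × 242.9 / 1000 = 1.2145
Difference = 5.4135 − 1.2145 = 4.199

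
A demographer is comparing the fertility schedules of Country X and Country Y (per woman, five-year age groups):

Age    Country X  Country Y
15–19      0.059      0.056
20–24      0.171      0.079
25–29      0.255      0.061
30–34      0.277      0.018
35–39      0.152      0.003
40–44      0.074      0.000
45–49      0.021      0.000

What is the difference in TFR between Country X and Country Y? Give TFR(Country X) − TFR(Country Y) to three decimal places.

3.960

Country X:
  Sum of ASFRs = 0.059 + 0.171 + 0.255 + 0.277 + 0.152 + 0.074 + 0.021 = 1.009
  TFR = 5 × 1.009 = 5.045
Country Y:
  Sum of ASFRs = 0.056 + 0.079 + 0.061 + 0.018 + 0.003 + 0.000 + 0.000 = 0.217
  TFR = 5 × 0.217 = 1.085
Difference = 5.045 − 1.085 = 3.96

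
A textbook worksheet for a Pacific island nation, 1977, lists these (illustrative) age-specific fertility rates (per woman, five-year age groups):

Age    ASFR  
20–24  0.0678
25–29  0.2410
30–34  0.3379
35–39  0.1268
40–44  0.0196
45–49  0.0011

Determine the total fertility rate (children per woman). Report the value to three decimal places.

Sum of ASFRs = 0.0678 + 0.2410 + 0.3379 + 0.1268 + 0.0196 + 0.0011 = 0.7942
TFR = 5 × 0.7942 = 3.971

3.971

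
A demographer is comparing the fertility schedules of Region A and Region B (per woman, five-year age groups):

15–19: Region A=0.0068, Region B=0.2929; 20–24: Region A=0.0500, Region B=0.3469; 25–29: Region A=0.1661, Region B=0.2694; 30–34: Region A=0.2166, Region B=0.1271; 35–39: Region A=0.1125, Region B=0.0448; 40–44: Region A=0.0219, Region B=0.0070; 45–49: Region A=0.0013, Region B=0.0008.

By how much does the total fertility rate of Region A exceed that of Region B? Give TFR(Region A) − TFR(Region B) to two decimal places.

-2.57

Region A:
  Sum of ASFRs = 0.0068 + 0.0500 + 0.1661 + 0.2166 + 0.1125 + 0.0219 + 0.0013 = 0.5752
  TFR = 5 × 0.5752 = 2.876
Region B:
  Sum of ASFRs = 0.2929 + 0.3469 + 0.2694 + 0.1271 + 0.0448 + 0.0070 + 0.0008 = 1.0889
  TFR = 5 × 1.0889 = 5.4445
Difference = 2.876 − 5.4445 = -2.5685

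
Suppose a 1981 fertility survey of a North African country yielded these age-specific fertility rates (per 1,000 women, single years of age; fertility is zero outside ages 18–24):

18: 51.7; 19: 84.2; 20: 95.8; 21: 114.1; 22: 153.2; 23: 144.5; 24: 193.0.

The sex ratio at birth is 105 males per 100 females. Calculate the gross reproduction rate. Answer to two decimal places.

Proportion female at birth = 100 / (100 + 105) = 0.48780.
Sum of ASFRs = 51.7 + 84.2 + 95.8 + 114.1 + 153.2 + 144.5 + 193.0 = 836.5
TFR = 836.5 / 1000 = 0.8365
GRR = 0.48780 × 0.8365 = 0.40804

0.41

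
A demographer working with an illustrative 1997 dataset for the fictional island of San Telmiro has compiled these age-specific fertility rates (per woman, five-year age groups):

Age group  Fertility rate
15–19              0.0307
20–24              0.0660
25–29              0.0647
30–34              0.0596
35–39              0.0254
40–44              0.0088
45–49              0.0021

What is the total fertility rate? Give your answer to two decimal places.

1.29

Sum of ASFRs = 0.0307 + 0.0660 + 0.0647 + 0.0596 + 0.0254 + 0.0088 + 0.0021 = 0.2573
TFR = 5 × 0.2573 = 1.2865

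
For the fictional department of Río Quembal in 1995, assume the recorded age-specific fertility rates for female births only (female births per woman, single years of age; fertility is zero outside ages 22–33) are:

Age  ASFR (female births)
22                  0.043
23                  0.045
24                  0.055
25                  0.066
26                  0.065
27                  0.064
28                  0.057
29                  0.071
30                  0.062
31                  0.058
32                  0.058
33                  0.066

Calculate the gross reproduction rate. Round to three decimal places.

0.710

Sum of female ASFRs = 0.043 + 0.045 + 0.055 + 0.066 + 0.065 + 0.064 + 0.057 + 0.071 + 0.062 + 0.058 + 0.058 + 0.066 = 0.710
GRR = 0.71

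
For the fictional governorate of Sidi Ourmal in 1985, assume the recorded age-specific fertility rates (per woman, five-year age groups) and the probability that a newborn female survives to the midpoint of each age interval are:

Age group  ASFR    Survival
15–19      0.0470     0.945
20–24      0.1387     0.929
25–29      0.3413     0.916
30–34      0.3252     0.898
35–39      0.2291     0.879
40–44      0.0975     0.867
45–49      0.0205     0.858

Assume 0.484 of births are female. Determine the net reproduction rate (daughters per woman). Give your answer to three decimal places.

2.617

Proportion female at birth = 0.484.
Each age group contributes 5 × ASFR × survival:
  15–19: 5 × 0.0470 × 0.945 = 0.22208
  20–24: 5 × 0.1387 × 0.929 = 0.64426
  25–29: 5 × 0.3413 × 0.916 = 1.56315
  30–34: 5 × 0.3252 × 0.898 = 1.46015
  35–39: 5 × 0.2291 × 0.879 = 1.00689
  40–44: 5 × 0.0975 × 0.867 = 0.42266
  45–49: 5 × 0.0205 × 0.858 = 0.08795
Sum = 5.40714
NRR = 0.484 × 5.40714 = 2.61706
NRR > 1, so each generation more than replaces itself.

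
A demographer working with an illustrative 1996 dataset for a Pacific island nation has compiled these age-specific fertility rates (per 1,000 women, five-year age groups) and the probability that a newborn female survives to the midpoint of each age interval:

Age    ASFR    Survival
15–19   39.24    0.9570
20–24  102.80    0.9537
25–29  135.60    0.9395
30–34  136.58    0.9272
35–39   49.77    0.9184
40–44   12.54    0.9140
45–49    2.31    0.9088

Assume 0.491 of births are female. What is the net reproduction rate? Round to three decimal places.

1.102

Proportion female at birth = 0.491.
Survival-weighted fertility by age (5·fₓ·Sₓ):
  15–19: 5 × 39.24/1000 × 0.9570 = 0.18776
  20–24: 5 × 102.80/1000 × 0.9537 = 0.49020
  25–29: 5 × 135.60/1000 × 0.9395 = 0.63698
  30–34: 5 × 136.58/1000 × 0.9272 = 0.63318
  35–39: 5 × 49.77/1000 × 0.9184 = 0.22854
  40–44: 5 × 12.54/1000 × 0.9140 = 0.05731
  45–49: 5 × 2.31/1000 × 0.9088 = 0.01050
Sum = 2.24447
NRR = 0.491 × 2.24447 = 1.10203
With NRR above 1 the population is above replacement fertility.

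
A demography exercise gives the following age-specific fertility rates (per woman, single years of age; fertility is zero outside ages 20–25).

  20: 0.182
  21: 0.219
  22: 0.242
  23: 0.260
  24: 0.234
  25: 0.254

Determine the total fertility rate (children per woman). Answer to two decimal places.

Sum of ASFRs = 0.182 + 0.219 + 0.242 + 0.260 + 0.234 + 0.254 = 1.391
TFR = 1.391

1.39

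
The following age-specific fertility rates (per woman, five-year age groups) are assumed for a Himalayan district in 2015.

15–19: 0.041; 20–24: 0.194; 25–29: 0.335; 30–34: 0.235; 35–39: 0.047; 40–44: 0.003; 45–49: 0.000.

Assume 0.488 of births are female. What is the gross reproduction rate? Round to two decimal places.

Proportion female at birth = 0.488.
Sum of ASFRs = 0.041 + 0.194 + 0.335 + 0.235 + 0.047 + 0.003 + 0.000 = 0.855
TFR = 5 × 0.855 = 4.275
GRR = 0.488 × 4.275 = 2.08620

2.09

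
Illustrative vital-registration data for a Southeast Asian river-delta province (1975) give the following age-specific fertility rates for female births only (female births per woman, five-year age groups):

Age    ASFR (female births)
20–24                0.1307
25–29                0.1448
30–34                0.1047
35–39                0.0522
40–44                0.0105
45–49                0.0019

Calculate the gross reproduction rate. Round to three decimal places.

2.224

Sum of female ASFRs = 0.1307 + 0.1448 + 0.1047 + 0.0522 + 0.0105 + 0.0019 = 0.4448
GRR = 5 × 0.4448 = 2.224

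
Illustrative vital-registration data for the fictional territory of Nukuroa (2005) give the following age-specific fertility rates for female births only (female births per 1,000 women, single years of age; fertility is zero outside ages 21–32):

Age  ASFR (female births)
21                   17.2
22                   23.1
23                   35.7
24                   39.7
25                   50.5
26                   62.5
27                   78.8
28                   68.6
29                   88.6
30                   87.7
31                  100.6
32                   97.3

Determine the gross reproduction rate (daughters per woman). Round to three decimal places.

0.750

Sum of female ASFRs = 17.2 + 23.1 + 35.7 + 39.7 + 50.5 + 62.5 + 78.8 + 68.6 + 88.6 + 87.7 + 100.6 + 97.3 = 750.3
GRR = 750.3 / 1000 = 0.7503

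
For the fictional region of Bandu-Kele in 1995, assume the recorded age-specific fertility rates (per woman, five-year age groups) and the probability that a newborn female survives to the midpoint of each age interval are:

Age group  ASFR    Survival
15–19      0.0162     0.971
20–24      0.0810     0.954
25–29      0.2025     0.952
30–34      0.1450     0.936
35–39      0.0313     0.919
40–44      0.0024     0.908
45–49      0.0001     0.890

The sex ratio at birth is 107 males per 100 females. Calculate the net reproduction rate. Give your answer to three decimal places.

1.093

Proportion female at birth = 100 / (100 + 107) = 0.48309.
Each age group contributes 5 × ASFR × survival:
  15–19: 5 × 0.0162 × 0.971 = 0.07865
  20–24: 5 × 0.0810 × 0.954 = 0.38637
  25–29: 5 × 0.2025 × 0.952 = 0.96390
  30–34: 5 × 0.1450 × 0.936 = 0.67860
  35–39: 5 × 0.0313 × 0.919 = 0.14382
  40–44: 5 × 0.0024 × 0.908 = 0.01090
  45–49: 5 × 0.0001 × 0.890 = 0.00045
Sum = 2.26269
NRR = 0.48309 × 2.26269 = 1.09308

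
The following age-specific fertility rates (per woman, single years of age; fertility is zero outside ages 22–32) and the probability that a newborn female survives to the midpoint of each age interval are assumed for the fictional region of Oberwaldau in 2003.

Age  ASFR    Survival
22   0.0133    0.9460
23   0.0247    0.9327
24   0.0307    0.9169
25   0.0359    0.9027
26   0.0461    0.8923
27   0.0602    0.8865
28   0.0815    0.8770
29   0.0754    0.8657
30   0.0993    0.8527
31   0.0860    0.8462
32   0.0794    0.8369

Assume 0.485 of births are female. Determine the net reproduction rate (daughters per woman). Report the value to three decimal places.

0.267

Proportion female at birth = 0.485.
Per-age-group product (1 × ASFR × survival probability):
  22: 1 × 0.0133 × 0.9460 = 0.01258
  23: 1 × 0.0247 × 0.9327 = 0.02304
  24: 1 × 0.0307 × 0.9169 = 0.02815
  25: 1 × 0.0359 × 0.9027 = 0.03241
  26: 1 × 0.0461 × 0.8923 = 0.04114
  27: 1 × 0.0602 × 0.8865 = 0.05337
  28: 1 × 0.0815 × 0.8770 = 0.07148
  29: 1 × 0.0754 × 0.8657 = 0.06527
  30: 1 × 0.0993 × 0.8527 = 0.08467
  31: 1 × 0.0860 × 0.8462 = 0.07277
  32: 1 × 0.0794 × 0.8369 = 0.06645
Sum = 0.55133
NRR = 0.485 × 0.55133 = 0.26740
An NRR under 1 implies long-run decline under these rates.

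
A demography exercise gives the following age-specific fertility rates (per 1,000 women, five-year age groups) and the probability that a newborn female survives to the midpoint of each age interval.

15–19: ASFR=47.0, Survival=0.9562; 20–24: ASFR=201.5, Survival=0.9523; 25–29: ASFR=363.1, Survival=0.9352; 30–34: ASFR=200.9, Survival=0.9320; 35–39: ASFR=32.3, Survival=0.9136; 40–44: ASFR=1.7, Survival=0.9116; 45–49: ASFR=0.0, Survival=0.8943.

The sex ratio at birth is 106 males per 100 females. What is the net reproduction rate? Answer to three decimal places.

Proportion female at birth = 100 / (100 + 106) = 0.48544.
Each age group contributes 5 × ASFR × survival:
  15–19: 5 × 47.0/1000 × 0.9562 = 0.22471
  20–24: 5 × 201.5/1000 × 0.9523 = 0.95944
  25–29: 5 × 363.1/1000 × 0.9352 = 1.69786
  30–34: 5 × 200.9/1000 × 0.9320 = 0.93619
  35–39: 5 × 32.3/1000 × 0.9136 = 0.14755
  40–44: 5 × 1.7/1000 × 0.9116 = 0.00775
  45–49: 5 × 0.0/1000 × 0.8943 = 0.00000
Sum = 3.97350
NRR = 0.48544 × 3.97350 = 1.92890
With NRR above 1 the population is above replacement fertility.

1.929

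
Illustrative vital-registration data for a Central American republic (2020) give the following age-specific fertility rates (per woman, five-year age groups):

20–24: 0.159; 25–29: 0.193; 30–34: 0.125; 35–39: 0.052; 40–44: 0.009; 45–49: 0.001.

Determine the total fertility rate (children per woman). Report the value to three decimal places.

Sum of ASFRs = 0.159 + 0.193 + 0.125 + 0.052 + 0.009 + 0.001 = 0.539
TFR = 5 × 0.539 = 2.695

2.695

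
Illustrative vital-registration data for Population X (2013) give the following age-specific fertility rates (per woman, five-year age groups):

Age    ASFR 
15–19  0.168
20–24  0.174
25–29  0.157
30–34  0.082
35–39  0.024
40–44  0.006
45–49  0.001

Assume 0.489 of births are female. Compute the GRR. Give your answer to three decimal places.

1.496

Proportion female at birth = 0.489.
Sum of ASFRs = 0.168 + 0.174 + 0.157 + 0.082 + 0.024 + 0.006 + 0.001 = 0.612
TFR = 5 × 0.612 = 3.06
GRR = 0.489 × 3.06 = 1.49634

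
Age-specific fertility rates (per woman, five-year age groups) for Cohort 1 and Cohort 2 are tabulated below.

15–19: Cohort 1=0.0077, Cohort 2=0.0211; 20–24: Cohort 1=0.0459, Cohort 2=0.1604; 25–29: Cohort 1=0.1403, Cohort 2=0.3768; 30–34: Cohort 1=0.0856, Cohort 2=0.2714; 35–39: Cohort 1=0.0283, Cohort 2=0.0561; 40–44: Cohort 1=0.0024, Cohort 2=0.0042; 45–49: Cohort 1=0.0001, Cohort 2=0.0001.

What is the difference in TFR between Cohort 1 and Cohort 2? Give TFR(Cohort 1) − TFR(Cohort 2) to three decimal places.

Cohort 1:
  Sum of ASFRs = 0.0077 + 0.0459 + 0.1403 + 0.0856 + 0.0283 + 0.0024 + 0.0001 = 0.3103
  TFR = 5 × 0.3103 = 1.5515
Cohort 2:
  Sum of ASFRs = 0.0211 + 0.1604 + 0.3768 + 0.2714 + 0.0561 + 0.0042 + 0.0001 = 0.8901
  TFR = 5 × 0.8901 = 4.4505
Difference = 1.5515 − 4.4505 = -2.899

-2.899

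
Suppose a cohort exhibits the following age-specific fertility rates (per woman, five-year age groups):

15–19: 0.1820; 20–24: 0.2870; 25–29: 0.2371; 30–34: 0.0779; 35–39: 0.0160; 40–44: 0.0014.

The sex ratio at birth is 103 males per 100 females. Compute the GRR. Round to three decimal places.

1.974

Proportion female at birth = 100 / (100 + 103) = 0.49261.
Sum of ASFRs = 0.1820 + 0.2870 + 0.2371 + 0.0779 + 0.0160 + 0.0014 = 0.8014
TFR = 5 × 0.8014 = 4.007
GRR = 0.49261 × 4.007 = 1.97389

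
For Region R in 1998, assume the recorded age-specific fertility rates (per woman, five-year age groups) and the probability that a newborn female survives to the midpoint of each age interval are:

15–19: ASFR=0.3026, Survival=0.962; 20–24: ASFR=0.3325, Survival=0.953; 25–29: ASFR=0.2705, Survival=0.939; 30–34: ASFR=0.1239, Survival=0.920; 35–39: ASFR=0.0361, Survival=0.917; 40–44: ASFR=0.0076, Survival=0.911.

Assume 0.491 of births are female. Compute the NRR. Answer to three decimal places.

2.494

Proportion female at birth = 0.491.
Each age group contributes 5 × ASFR × survival:
  15–19: 5 × 0.3026 × 0.962 = 1.45551
  20–24: 5 × 0.3325 × 0.953 = 1.58436
  25–29: 5 × 0.2705 × 0.939 = 1.27000
  30–34: 5 × 0.1239 × 0.920 = 0.56994
  35–39: 5 × 0.0361 × 0.917 = 0.16552
  40–44: 5 × 0.0076 × 0.911 = 0.03462
Sum = 5.07995
NRR = 0.491 × 5.07995 = 2.49426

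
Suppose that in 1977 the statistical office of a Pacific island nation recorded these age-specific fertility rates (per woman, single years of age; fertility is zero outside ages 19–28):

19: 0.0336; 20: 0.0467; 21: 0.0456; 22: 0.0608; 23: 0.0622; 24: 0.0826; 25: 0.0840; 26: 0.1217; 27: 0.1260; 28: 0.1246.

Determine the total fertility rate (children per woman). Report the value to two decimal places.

Sum of ASFRs = 0.0336 + 0.0467 + 0.0456 + 0.0608 + 0.0622 + 0.0826 + 0.0840 + 0.1217 + 0.1260 + 0.1246 = 0.7878
TFR = 0.7878

0.79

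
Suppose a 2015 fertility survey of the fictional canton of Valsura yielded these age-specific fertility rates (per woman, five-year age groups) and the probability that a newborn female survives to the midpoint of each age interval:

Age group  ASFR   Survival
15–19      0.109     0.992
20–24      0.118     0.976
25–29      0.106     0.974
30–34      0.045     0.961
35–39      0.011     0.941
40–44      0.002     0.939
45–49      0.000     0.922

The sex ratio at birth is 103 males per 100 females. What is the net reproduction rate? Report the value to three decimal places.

Proportion female at birth = 100 / (100 + 103) = 0.49261.
Survival-weighted fertility by age (5·fₓ·Sₓ):
  15–19: 5 × 0.109 × 0.992 = 0.54064
  20–24: 5 × 0.118 × 0.976 = 0.57584
  25–29: 5 × 0.106 × 0.974 = 0.51622
  30–34: 5 × 0.045 × 0.961 = 0.21623
  35–39: 5 × 0.011 × 0.941 = 0.05176
  40–44: 5 × 0.002 × 0.939 = 0.00939
  45–49: 5 × 0.000 × 0.922 = 0.00000
Sum = 1.91008
NRR = 0.49261 × 1.91008 = 0.94092

0.941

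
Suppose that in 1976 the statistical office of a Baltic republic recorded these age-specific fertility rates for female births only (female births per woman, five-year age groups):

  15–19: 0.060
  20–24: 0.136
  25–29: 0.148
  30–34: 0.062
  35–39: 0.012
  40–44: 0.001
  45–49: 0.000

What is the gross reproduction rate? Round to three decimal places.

Sum of female ASFRs = 0.060 + 0.136 + 0.148 + 0.062 + 0.012 + 0.001 + 0.000 = 0.419
GRR = 5 × 0.419 = 2.095

2.095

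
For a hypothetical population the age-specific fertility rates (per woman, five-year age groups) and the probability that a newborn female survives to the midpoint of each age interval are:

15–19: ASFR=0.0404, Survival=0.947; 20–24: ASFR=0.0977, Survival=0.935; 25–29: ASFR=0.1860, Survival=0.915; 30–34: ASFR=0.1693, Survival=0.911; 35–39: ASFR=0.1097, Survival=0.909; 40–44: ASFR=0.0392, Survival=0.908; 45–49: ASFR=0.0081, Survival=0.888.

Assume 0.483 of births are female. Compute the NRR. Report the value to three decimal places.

1.441

Proportion female at birth = 0.483.
Each age group contributes 5 × ASFR × survival:
  15–19: 5 × 0.0404 × 0.947 = 0.19129
  20–24: 5 × 0.0977 × 0.935 = 0.45675
  25–29: 5 × 0.1860 × 0.915 = 0.85095
  30–34: 5 × 0.1693 × 0.911 = 0.77116
  35–39: 5 × 0.1097 × 0.909 = 0.49859
  40–44: 5 × 0.0392 × 0.908 = 0.17797
  45–49: 5 × 0.0081 × 0.888 = 0.03596
Sum = 2.98267
NRR = 0.483 × 2.98267 = 1.44063
NRR > 1, so each generation more than replaces itself.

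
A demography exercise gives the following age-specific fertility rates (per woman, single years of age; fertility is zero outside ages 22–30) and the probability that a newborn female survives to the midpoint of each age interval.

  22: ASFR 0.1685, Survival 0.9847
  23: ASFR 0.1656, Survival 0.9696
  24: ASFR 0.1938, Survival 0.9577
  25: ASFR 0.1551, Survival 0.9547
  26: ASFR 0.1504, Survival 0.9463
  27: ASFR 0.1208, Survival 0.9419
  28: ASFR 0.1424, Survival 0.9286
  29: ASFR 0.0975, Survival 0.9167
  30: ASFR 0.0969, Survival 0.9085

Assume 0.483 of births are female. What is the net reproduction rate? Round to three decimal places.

0.592

Proportion female at birth = 0.483.
Survival-weighted fertility by age (1·fₓ·Sₓ):
  22: 1 × 0.1685 × 0.9847 = 0.16592
  23: 1 × 0.1656 × 0.9696 = 0.16057
  24: 1 × 0.1938 × 0.9577 = 0.18560
  25: 1 × 0.1551 × 0.9547 = 0.14807
  26: 1 × 0.1504 × 0.9463 = 0.14232
  27: 1 × 0.1208 × 0.9419 = 0.11378
  28: 1 × 0.1424 × 0.9286 = 0.13223
  29: 1 × 0.0975 × 0.9167 = 0.08938
  30: 1 × 0.0969 × 0.9085 = 0.08803
Sum = 1.22590
NRR = 0.483 × 1.22590 = 0.59211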